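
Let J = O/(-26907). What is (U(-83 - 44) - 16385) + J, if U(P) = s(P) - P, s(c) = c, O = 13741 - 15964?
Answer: -146956324/8969 ≈ -16385.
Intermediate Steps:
O = -2223
J = 741/8969 (J = -2223/(-26907) = -2223*(-1/26907) = 741/8969 ≈ 0.082618)
U(P) = 0 (U(P) = P - P = 0)
(U(-83 - 44) - 16385) + J = (0 - 16385) + 741/8969 = -16385 + 741/8969 = -146956324/8969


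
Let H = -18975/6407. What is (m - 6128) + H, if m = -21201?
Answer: -175115878/6407 ≈ -27332.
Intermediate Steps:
H = -18975/6407 (H = -18975*1/6407 = -18975/6407 ≈ -2.9616)
(m - 6128) + H = (-21201 - 6128) - 18975/6407 = -27329 - 18975/6407 = -175115878/6407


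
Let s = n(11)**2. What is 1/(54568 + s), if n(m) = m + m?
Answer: 1/55052 ≈ 1.8165e-5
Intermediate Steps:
n(m) = 2*m
s = 484 (s = (2*11)**2 = 22**2 = 484)
1/(54568 + s) = 1/(54568 + 484) = 1/55052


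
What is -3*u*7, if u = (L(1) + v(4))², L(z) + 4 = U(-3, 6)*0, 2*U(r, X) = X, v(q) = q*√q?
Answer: -336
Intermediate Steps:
v(q) = q^(3/2)
U(r, X) = X/2
L(z) = -4 (L(z) = -4 + ((½)*6)*0 = -4 + 3*0 = -4 + 0 = -4)
u = 16 (u = (-4 + 4^(3/2))² = (-4 + 8)² = 4² = 16)
-3*u*7 = -3*16*7 = -48*7 = -336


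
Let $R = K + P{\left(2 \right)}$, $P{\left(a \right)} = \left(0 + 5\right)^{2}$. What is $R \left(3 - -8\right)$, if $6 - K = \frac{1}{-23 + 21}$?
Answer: $\frac{693}{2} \approx 346.5$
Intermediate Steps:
$K = \frac{13}{2}$ ($K = 6 - \frac{1}{-23 + 21} = 6 - \frac{1}{-2} = 6 - - \frac{1}{2} = 6 + \frac{1}{2} = \frac{13}{2} \approx 6.5$)
$P{\left(a \right)} = 25$ ($P{\left(a \right)} = 5^{2} = 25$)
$R = \frac{63}{2}$ ($R = \frac{13}{2} + 25 = \frac{63}{2} \approx 31.5$)
$R \left(3 - -8\right) = \frac{63 \left(3 - -8\right)}{2} = \frac{63 \left(3 + 8\right)}{2} = \frac{63}{2} \cdot 11 = \frac{693}{2}$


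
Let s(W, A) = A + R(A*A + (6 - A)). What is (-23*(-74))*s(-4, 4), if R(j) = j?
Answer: 37444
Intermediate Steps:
s(W, A) = 6 + A² (s(W, A) = A + (A*A + (6 - A)) = A + (A² + (6 - A)) = A + (6 + A² - A) = 6 + A²)
(-23*(-74))*s(-4, 4) = (-23*(-74))*(6 + 4²) = 1702*(6 + 16) = 1702*22 = 37444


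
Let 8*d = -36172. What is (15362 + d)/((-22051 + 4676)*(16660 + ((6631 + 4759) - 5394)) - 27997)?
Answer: -1971/71577454 ≈ -2.7537e-5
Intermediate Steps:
d = -9043/2 (d = (⅛)*(-36172) = -9043/2 ≈ -4521.5)
(15362 + d)/((-22051 + 4676)*(16660 + ((6631 + 4759) - 5394)) - 27997) = (15362 - 9043/2)/((-22051 + 4676)*(16660 + ((6631 + 4759) - 5394)) - 27997) = 21681/(2*(-17375*(16660 + (11390 - 5394)) - 27997)) = 21681/(2*(-17375*(16660 + 5996) - 27997)) = 21681/(2*(-17375*22656 - 27997)) = 21681/(2*(-393648000 - 27997)) = (21681/2)/(-393675997) = (21681/2)*(-1/393675997) = -1971/71577454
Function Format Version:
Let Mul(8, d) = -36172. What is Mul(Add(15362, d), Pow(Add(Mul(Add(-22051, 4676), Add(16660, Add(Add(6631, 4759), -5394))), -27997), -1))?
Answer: Rational(-1971, 71577454) ≈ -2.7537e-5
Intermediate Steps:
d = Rational(-9043, 2) (d = Mul(Rational(1, 8), -36172) = Rational(-9043, 2) ≈ -4521.5)
Mul(Add(15362, d), Pow(Add(Mul(Add(-22051, 4676), Add(16660, Add(Add(6631, 4759), -5394))), -27997), -1)) = Mul(Add(15362, Rational(-9043, 2)), Pow(Add(Mul(Add(-22051, 4676), Add(16660, Add(Add(6631, 4759), -5394))), -27997), -1)) = Mul(Rational(21681, 2), Pow(Add(Mul(-17375, Add(16660, Add(11390, -5394))), -27997), -1)) = Mul(Rational(21681, 2), Pow(Add(Mul(-17375, Add(16660, 5996)), -27997), -1)) = Mul(Rational(21681, 2), Pow(Add(Mul(-17375, 22656), -27997), -1)) = Mul(Rational(21681, 2), Pow(Add(-393648000, -27997), -1)) = Mul(Rational(21681, 2), Pow(-393675997, -1)) = Mul(Rational(21681, 2), Rational(-1, 393675997)) = Rational(-1971, 71577454)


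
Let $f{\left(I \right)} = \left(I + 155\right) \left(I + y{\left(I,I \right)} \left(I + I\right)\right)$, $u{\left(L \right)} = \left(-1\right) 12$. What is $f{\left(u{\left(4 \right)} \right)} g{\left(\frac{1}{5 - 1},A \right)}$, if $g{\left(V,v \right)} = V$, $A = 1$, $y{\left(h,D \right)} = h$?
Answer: $9867$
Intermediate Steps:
$u{\left(L \right)} = -12$
$f{\left(I \right)} = \left(155 + I\right) \left(I + 2 I^{2}\right)$ ($f{\left(I \right)} = \left(I + 155\right) \left(I + I \left(I + I\right)\right) = \left(155 + I\right) \left(I + I 2 I\right) = \left(155 + I\right) \left(I + 2 I^{2}\right)$)
$f{\left(u{\left(4 \right)} \right)} g{\left(\frac{1}{5 - 1},A \right)} = \frac{\left(-12\right) \left(155 + 2 \left(-12\right)^{2} + 311 \left(-12\right)\right)}{5 - 1} = \frac{\left(-12\right) \left(155 + 2 \cdot 144 - 3732\right)}{4} = - 12 \left(155 + 288 - 3732\right) \frac{1}{4} = \left(-12\right) \left(-3289\right) \frac{1}{4} = 39468 \cdot \frac{1}{4} = 9867$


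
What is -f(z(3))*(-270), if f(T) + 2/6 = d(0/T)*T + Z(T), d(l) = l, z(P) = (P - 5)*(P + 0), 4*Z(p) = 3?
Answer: 225/2 ≈ 112.50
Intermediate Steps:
Z(p) = 3/4 (Z(p) = (1/4)*3 = 3/4)
z(P) = P*(-5 + P) (z(P) = (-5 + P)*P = P*(-5 + P))
f(T) = 5/12 (f(T) = -1/3 + ((0/T)*T + 3/4) = -1/3 + (0*T + 3/4) = -1/3 + (0 + 3/4) = -1/3 + 3/4 = 5/12)
-f(z(3))*(-270) = -1*5/12*(-270) = -5/12*(-270) = 225/2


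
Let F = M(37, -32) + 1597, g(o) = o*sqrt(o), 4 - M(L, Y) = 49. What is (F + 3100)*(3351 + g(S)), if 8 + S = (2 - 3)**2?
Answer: 15588852 - 32564*I*sqrt(7) ≈ 1.5589e+7 - 86156.0*I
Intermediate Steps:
M(L, Y) = -45 (M(L, Y) = 4 - 1*49 = 4 - 49 = -45)
S = -7 (S = -8 + (2 - 3)**2 = -8 + (-1)**2 = -8 + 1 = -7)
g(o) = o**(3/2)
F = 1552 (F = -45 + 1597 = 1552)
(F + 3100)*(3351 + g(S)) = (1552 + 3100)*(3351 + (-7)**(3/2)) = 4652*(3351 - 7*I*sqrt(7)) = 15588852 - 32564*I*sqrt(7)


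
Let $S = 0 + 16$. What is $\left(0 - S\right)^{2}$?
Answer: $256$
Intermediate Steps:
$S = 16$
$\left(0 - S\right)^{2} = \left(0 - 16\right)^{2} = \left(-16\right)^{2} = 256$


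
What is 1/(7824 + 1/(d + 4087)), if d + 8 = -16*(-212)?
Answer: 7471/58453105 ≈ 0.00012781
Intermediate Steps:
d = 3384 (d = -8 - 16*(-212) = -8 + 3392 = 3384)
1/(7824 + 1/(d + 4087)) = 1/(7824 + 1/(3384 + 4087)) = 1/(7824 + 1/7471) = 1/(58453105/7471) = 7471/58453105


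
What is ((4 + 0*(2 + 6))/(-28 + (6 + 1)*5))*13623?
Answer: 54492/7 ≈ 7784.6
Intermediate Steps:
((4 + 0*(2 + 6))/(-28 + (6 + 1)*5))*13623 = ((4 + 0*8)/(-28 + 7*5))*13623 = ((4 + 0)/(-28 + 35))*13623 = (4/7)*13623 = 54492/7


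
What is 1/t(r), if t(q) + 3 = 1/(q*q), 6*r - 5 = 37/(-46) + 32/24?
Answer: -582169/1060923 ≈ -0.54874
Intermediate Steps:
r = 763/828 (r = 5/6 + (37/(-46) + 32/24)/6 = 5/6 + (37*(-1/46) + 32*(1/24))/6 = 5/6 + (-37/46 + 4/3)/6 = 5/6 + (1/6)*(73/138) = 5/6 + 73/828 = 763/828 ≈ 0.92150)
t(q) = -3 + q**(-2) (t(q) = -3 + 1/(q*q) = -3 + q**(-2))
1/t(r) = 1/(-3 + (763/828)**(-2)) = 1/(-3 + 685584/582169) = 1/(-1060923/582169) = -582169/1060923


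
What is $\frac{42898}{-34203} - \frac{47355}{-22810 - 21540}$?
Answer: $- \frac{56568647}{303380610} \approx -0.18646$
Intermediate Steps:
$\frac{42898}{-34203} - \frac{47355}{-22810 - 21540} = 42898 \left(- \frac{1}{34203}\right) - \frac{47355}{-22810 - 21540} = - \frac{42898}{34203} - \frac{47355}{-44350} = - \frac{42898}{34203} - - \frac{9471}{8870} = - \frac{42898}{34203} + \frac{9471}{8870} = - \frac{56568647}{303380610}$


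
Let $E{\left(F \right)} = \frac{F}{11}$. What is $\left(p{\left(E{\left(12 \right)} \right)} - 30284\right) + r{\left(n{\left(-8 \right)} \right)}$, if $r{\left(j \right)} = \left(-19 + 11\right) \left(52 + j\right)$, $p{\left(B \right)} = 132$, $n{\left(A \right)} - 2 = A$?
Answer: $-30520$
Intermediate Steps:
$E{\left(F \right)} = \frac{F}{11}$ ($E{\left(F \right)} = F \frac{1}{11} = \frac{F}{11}$)
$n{\left(A \right)} = 2 + A$
$r{\left(j \right)} = -416 - 8 j$ ($r{\left(j \right)} = - 8 \left(52 + j\right) = -416 - 8 j$)
$\left(p{\left(E{\left(12 \right)} \right)} - 30284\right) + r{\left(n{\left(-8 \right)} \right)} = \left(132 - 30284\right) - \left(416 + 8 \left(2 - 8\right)\right) = -30152 - 368 = -30520$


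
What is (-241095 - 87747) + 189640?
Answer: -139202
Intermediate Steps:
(-241095 - 87747) + 189640 = -328842 + 189640 = -139202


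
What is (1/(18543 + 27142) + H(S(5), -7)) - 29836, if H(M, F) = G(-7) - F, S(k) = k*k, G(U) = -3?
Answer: -1362874919/45685 ≈ -29832.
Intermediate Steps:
S(k) = k²
H(M, F) = -3 - F
(1/(18543 + 27142) + H(S(5), -7)) - 29836 = (1/(18543 + 27142) + (-3 - 1*(-7))) - 29836 = (1/45685 + (-3 + 7)) - 29836 = (1/45685 + 4) - 29836 = 182741/45685 - 29836 = -1362874919/45685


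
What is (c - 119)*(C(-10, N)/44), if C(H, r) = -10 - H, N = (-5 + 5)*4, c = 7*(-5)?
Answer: 0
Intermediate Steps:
c = -35
N = 0 (N = 0*4 = 0)
(c - 119)*(C(-10, N)/44) = (-35 - 119)*((-10 - 1*(-10))/44) = -154*(-10 + 10)/44 = -0/44 = -154*0 = 0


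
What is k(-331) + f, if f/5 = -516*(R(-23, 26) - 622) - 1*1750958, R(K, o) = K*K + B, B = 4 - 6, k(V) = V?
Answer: -8510021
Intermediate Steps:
B = -2
R(K, o) = -2 + K² (R(K, o) = K*K - 2 = K² - 2 = -2 + K²)
f = -8509690 (f = 5*(-516*((-2 + (-23)²) - 622) - 1*1750958) = 5*(-516*((-2 + 529) - 622) - 1750958) = 5*(-516*(527 - 622) - 1750958) = 5*(-516*(-95) - 1750958) = 5*(49020 - 1750958) = 5*(-1701938) = -8509690)
k(-331) + f = -331 - 8509690 = -8510021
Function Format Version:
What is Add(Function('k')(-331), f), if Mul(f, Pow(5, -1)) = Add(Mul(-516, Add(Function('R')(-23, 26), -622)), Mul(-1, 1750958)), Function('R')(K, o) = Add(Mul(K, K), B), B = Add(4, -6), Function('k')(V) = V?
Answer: -8510021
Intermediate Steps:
B = -2
Function('R')(K, o) = Add(-2, Pow(K, 2)) (Function('R')(K, o) = Add(Mul(K, K), -2) = Add(Pow(K, 2), -2) = Add(-2, Pow(K, 2)))
f = -8509690 (f = Mul(5, Add(Mul(-516, Add(Add(-2, Pow(-23, 2)), -622)), Mul(-1, 1750958))) = Mul(5, Add(Mul(-516, Add(Add(-2, 529), -622)), -1750958)) = Mul(5, Add(Mul(-516, Add(527, -622)), -1750958)) = Mul(5, Add(Mul(-516, -95), -1750958)) = Mul(5, Add(49020, -1750958)) = Mul(5, -1701938) = -8509690)
Add(Function('k')(-331), f) = Add(-331, -8509690) = -8510021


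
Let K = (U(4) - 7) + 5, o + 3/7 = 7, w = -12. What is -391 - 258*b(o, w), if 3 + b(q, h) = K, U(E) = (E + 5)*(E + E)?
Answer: -17677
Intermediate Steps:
U(E) = 2*E*(5 + E) (U(E) = (5 + E)*(2*E) = 2*E*(5 + E))
o = 46/7 (o = -3/7 + 7 = 46/7 ≈ 6.5714)
K = 70 (K = (2*4*(5 + 4) - 7) + 5 = (2*4*9 - 7) + 5 = (72 - 7) + 5 = 65 + 5 = 70)
b(q, h) = 67 (b(q, h) = -3 + 70 = 67)
-391 - 258*b(o, w) = -391 - 258*67 = -391 - 17286 = -17677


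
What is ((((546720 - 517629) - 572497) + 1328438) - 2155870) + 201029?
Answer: -1169809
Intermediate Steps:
((((546720 - 517629) - 572497) + 1328438) - 2155870) + 201029 = (((29091 - 572497) + 1328438) - 2155870) + 201029 = ((-543406 + 1328438) - 2155870) + 201029 = (785032 - 2155870) + 201029 = -1370838 + 201029 = -1169809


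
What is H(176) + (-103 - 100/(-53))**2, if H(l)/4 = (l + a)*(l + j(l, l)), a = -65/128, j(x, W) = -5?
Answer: 11708859149/89888 ≈ 1.3026e+5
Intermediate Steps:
a = -65/128 (a = -65*1/128 = -65/128 ≈ -0.50781)
H(l) = 4*(-5 + l)*(-65/128 + l) (H(l) = 4*((l - 65/128)*(l - 5)) = 4*((-65/128 + l)*(-5 + l)) = 4*((-5 + l)*(-65/128 + l)) = 4*(-5 + l)*(-65/128 + l))
H(176) + (-103 - 100/(-53))**2 = (325/32 + 4*176**2 - 705/32*176) + (-103 - 100/(-53))**2 = (325/32 + 4*30976 - 7755/2) + (-103 - 100*(-1/53))**2 = (325/32 + 123904 - 7755/2) + (-103 + 100/53)**2 = 3841173/32 + (-5359/53)**2 = 3841173/32 + 28718881/2809 = 11708859149/89888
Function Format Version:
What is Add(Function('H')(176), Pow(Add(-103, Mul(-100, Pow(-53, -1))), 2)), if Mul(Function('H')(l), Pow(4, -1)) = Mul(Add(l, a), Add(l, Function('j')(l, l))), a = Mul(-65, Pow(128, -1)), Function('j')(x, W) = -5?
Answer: Rational(11708859149, 89888) ≈ 1.3026e+5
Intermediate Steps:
a = Rational(-65, 128) (a = Mul(-65, Rational(1, 128)) = Rational(-65, 128) ≈ -0.50781)
Function('H')(l) = Mul(4, Add(-5, l), Add(Rational(-65, 128), l)) (Function('H')(l) = Mul(4, Mul(Add(l, Rational(-65, 128)), Add(l, -5))) = Mul(4, Mul(Add(Rational(-65, 128), l), Add(-5, l))) = Mul(4, Mul(Add(-5, l), Add(Rational(-65, 128), l))) = Mul(4, Add(-5, l), Add(Rational(-65, 128), l)))
Add(Function('H')(176), Pow(Add(-103, Mul(-100, Pow(-53, -1))), 2)) = Add(Add(Rational(325, 32), Mul(4, Pow(176, 2)), Mul(Rational(-705, 32), 176)), Pow(Add(-103, Mul(-100, Pow(-53, -1))), 2)) = Add(Add(Rational(325, 32), Mul(4, 30976), Rational(-7755, 2)), Pow(Add(-103, Mul(-100, Rational(-1, 53))), 2)) = Add(Add(Rational(325, 32), 123904, Rational(-7755, 2)), Pow(Add(-103, Rational(100, 53)), 2)) = Add(Rational(3841173, 32), Pow(Rational(-5359, 53), 2)) = Add(Rational(3841173, 32), Rational(28718881, 2809)) = Rational(11708859149, 89888)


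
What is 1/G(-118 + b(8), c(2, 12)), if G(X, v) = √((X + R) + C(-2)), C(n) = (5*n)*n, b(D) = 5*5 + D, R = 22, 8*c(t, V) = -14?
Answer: -I*√43/43 ≈ -0.1525*I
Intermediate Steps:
c(t, V) = -7/4 (c(t, V) = (⅛)*(-14) = -7/4)
b(D) = 25 + D
C(n) = 5*n²
G(X, v) = √(42 + X) (G(X, v) = √((X + 22) + 5*(-2)²) = √((22 + X) + 5*4) = √((22 + X) + 20) = √(42 + X))
1/G(-118 + b(8), c(2, 12)) = 1/(√(42 + (-118 + (25 + 8)))) = 1/(√(42 + (-118 + 33))) = 1/(√(42 - 85)) = 1/(√(-43)) = 1/(I*√43) = -I*√43/43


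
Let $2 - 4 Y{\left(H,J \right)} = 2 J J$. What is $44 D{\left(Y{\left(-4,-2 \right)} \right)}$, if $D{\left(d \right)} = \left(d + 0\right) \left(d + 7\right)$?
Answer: $-363$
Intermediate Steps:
$Y{\left(H,J \right)} = \frac{1}{2} - \frac{J^{2}}{2}$ ($Y{\left(H,J \right)} = \frac{1}{2} - \frac{2 J J}{4} = \frac{1}{2} - \frac{2 J^{2}}{4} = \frac{1}{2} - \frac{J^{2}}{2}$)
$D{\left(d \right)} = d \left(7 + d\right)$
$44 D{\left(Y{\left(-4,-2 \right)} \right)} = 44 \left(\frac{1}{2} - \frac{\left(-2\right)^{2}}{2}\right) \left(7 + \left(\frac{1}{2} - \frac{\left(-2\right)^{2}}{2}\right)\right) = 44 \left(\frac{1}{2} - 2\right) \left(7 + \left(\frac{1}{2} - 2\right)\right) = 44 \left(- \frac{3 \left(7 - \frac{3}{2}\right)}{2}\right) = 44 \left(\left(- \frac{3}{2}\right) \frac{11}{2}\right) = 44 \left(- \frac{33}{4}\right) = -363$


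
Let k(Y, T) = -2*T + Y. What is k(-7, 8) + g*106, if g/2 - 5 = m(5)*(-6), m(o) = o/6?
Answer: -23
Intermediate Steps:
m(o) = o/6 (m(o) = o*(⅙) = o/6)
k(Y, T) = Y - 2*T
g = 0 (g = 10 + 2*(((⅙)*5)*(-6)) = 10 + 2*((⅚)*(-6)) = 10 + 2*(-5) = 10 - 10 = 0)
k(-7, 8) + g*106 = (-7 - 2*8) + 0*106 = (-7 - 16) + 0 = -23 + 0 = -23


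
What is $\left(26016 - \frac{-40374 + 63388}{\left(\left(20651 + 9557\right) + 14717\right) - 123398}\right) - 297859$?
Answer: $- \frac{21332312725}{78473} \approx -2.7184 \cdot 10^{5}$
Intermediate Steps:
$\left(26016 - \frac{-40374 + 63388}{\left(\left(20651 + 9557\right) + 14717\right) - 123398}\right) - 297859 = \left(26016 - \frac{23014}{\left(30208 + 14717\right) - 123398}\right) - 297859 = \left(26016 - \frac{23014}{44925 - 123398}\right) - 297859 = \left(26016 - \frac{23014}{-78473}\right) - 297859 = \left(26016 - 23014 \left(- \frac{1}{78473}\right)\right) - 297859 = \left(26016 - - \frac{23014}{78473}\right) - 297859 = \left(26016 + \frac{23014}{78473}\right) - 297859 = \frac{2041576582}{78473} - 297859 = - \frac{21332312725}{78473}$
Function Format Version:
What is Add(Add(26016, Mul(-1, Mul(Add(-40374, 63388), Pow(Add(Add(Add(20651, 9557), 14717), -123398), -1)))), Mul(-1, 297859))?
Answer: Rational(-21332312725, 78473) ≈ -2.7184e+5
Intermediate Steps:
Add(Add(26016, Mul(-1, Mul(Add(-40374, 63388), Pow(Add(Add(Add(20651, 9557), 14717), -123398), -1)))), Mul(-1, 297859)) = Add(Add(26016, Mul(-1, Mul(23014, Pow(Add(Add(30208, 14717), -123398), -1)))), -297859) = Add(Add(26016, Mul(-1, Mul(23014, Pow(Add(44925, -123398), -1)))), -297859) = Add(Add(26016, Mul(-1, Mul(23014, Pow(-78473, -1)))), -297859) = Add(Add(26016, Mul(-1, Mul(23014, Rational(-1, 78473)))), -297859) = Add(Add(26016, Mul(-1, Rational(-23014, 78473))), -297859) = Add(Add(26016, Rational(23014, 78473)), -297859) = Add(Rational(2041576582, 78473), -297859) = Rational(-21332312725, 78473)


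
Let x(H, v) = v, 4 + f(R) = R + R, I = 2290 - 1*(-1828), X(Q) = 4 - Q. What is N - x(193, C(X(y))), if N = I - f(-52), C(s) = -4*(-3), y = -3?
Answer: 4214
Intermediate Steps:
C(s) = 12
I = 4118 (I = 2290 + 1828 = 4118)
f(R) = -4 + 2*R (f(R) = -4 + (R + R) = -4 + 2*R)
N = 4226 (N = 4118 - (-4 + 2*(-52)) = 4118 - (-4 - 104) = 4118 - 1*(-108) = 4118 + 108 = 4226)
N - x(193, C(X(y))) = 4226 - 1*12 = 4226 - 12 = 4214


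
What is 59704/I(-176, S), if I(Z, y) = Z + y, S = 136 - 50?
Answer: -29852/45 ≈ -663.38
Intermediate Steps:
S = 86
59704/I(-176, S) = 59704/(-176 + 86) = 59704/(-90) = 59704*(-1/90) = -29852/45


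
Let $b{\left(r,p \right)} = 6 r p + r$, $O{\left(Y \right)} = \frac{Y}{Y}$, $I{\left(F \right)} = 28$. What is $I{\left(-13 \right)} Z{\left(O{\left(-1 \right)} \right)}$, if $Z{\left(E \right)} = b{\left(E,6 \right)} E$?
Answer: $1036$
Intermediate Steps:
$O{\left(Y \right)} = 1$
$b{\left(r,p \right)} = r + 6 p r$ ($b{\left(r,p \right)} = 6 p r + r = r + 6 p r$)
$Z{\left(E \right)} = 37 E^{2}$ ($Z{\left(E \right)} = E \left(1 + 6 \cdot 6\right) E = E \left(1 + 36\right) E = E 37 E = 37 E E = 37 E^{2}$)
$I{\left(-13 \right)} Z{\left(O{\left(-1 \right)} \right)} = 28 \cdot 37 \cdot 1^{2} = 28 \cdot 37 \cdot 1 = 28 \cdot 37 = 1036$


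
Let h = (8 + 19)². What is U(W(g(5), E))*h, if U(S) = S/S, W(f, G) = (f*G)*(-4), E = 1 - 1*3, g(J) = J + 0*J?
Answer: 729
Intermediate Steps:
g(J) = J (g(J) = J + 0 = J)
E = -2 (E = 1 - 3 = -2)
W(f, G) = -4*G*f (W(f, G) = (G*f)*(-4) = -4*G*f)
U(S) = 1
h = 729 (h = 27² = 729)
U(W(g(5), E))*h = 1*729 = 729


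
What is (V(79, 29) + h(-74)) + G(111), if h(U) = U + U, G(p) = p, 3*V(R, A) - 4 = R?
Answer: -28/3 ≈ -9.3333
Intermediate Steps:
V(R, A) = 4/3 + R/3
h(U) = 2*U
(V(79, 29) + h(-74)) + G(111) = ((4/3 + (⅓)*79) + 2*(-74)) + 111 = ((4/3 + 79/3) - 148) + 111 = (83/3 - 148) + 111 = -361/3 + 111 = -28/3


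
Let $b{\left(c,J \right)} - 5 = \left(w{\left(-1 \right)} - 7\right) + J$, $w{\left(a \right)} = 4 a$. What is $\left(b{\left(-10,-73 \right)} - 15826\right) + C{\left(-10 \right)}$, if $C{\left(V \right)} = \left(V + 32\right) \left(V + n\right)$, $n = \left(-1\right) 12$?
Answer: $-16389$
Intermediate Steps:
$n = -12$
$b{\left(c,J \right)} = -6 + J$ ($b{\left(c,J \right)} = 5 + \left(\left(4 \left(-1\right) - 7\right) + J\right) = 5 + \left(\left(-4 - 7\right) + J\right) = 5 + \left(-11 + J\right) = -6 + J$)
$C{\left(V \right)} = \left(-12 + V\right) \left(32 + V\right)$ ($C{\left(V \right)} = \left(V + 32\right) \left(V - 12\right) = \left(32 + V\right) \left(-12 + V\right) = \left(-12 + V\right) \left(32 + V\right)$)
$\left(b{\left(-10,-73 \right)} - 15826\right) + C{\left(-10 \right)} = \left(\left(-6 - 73\right) - 15826\right) + \left(-384 + \left(-10\right)^{2} + 20 \left(-10\right)\right) = \left(-79 - 15826\right) - 484 = -15905 - 484 = -16389$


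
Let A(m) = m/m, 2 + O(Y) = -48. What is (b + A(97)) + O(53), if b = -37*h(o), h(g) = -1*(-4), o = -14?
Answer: -197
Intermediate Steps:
h(g) = 4
O(Y) = -50 (O(Y) = -2 - 48 = -50)
b = -148 (b = -37*4 = -148)
A(m) = 1
(b + A(97)) + O(53) = (-148 + 1) - 50 = -147 - 50 = -197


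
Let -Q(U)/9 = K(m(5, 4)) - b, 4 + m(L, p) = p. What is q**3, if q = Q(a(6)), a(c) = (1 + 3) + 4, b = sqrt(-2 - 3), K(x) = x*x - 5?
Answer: 36450 + 51030*I*sqrt(5) ≈ 36450.0 + 1.1411e+5*I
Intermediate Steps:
m(L, p) = -4 + p
K(x) = -5 + x**2 (K(x) = x**2 - 5 = -5 + x**2)
b = I*sqrt(5) (b = sqrt(-5) = I*sqrt(5) ≈ 2.2361*I)
a(c) = 8 (a(c) = 4 + 4 = 8)
Q(U) = 45 + 9*I*sqrt(5) (Q(U) = -9*((-5 + (-4 + 4)**2) - I*sqrt(5)) = -9*((-5 + 0**2) - I*sqrt(5)) = -9*((-5 + 0) - I*sqrt(5)) = -9*(-5 - I*sqrt(5)) = 45 + 9*I*sqrt(5))
q = 45 + 9*I*sqrt(5) ≈ 45.0 + 20.125*I
q**3 = (45 + 9*I*sqrt(5))**3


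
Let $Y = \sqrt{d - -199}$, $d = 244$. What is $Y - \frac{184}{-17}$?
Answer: $\frac{184}{17} + \sqrt{443} \approx 31.871$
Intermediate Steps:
$Y = \sqrt{443}$ ($Y = \sqrt{244 - -199} = \sqrt{244 + 199} = \sqrt{443} \approx 21.048$)
$Y - \frac{184}{-17} = \sqrt{443} - \frac{184}{-17} = \sqrt{443} - - \frac{184}{17} = \sqrt{443} + \frac{184}{17} = \frac{184}{17} + \sqrt{443}$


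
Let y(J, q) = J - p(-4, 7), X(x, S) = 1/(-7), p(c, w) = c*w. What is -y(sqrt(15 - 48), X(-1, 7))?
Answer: -28 - I*sqrt(33) ≈ -28.0 - 5.7446*I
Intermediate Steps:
X(x, S) = -1/7
y(J, q) = 28 + J (y(J, q) = J - (-4)*7 = J - 1*(-28) = J + 28 = 28 + J)
-y(sqrt(15 - 48), X(-1, 7)) = -(28 + sqrt(15 - 48)) = -(28 + sqrt(-33)) = -(28 + I*sqrt(33)) = -28 - I*sqrt(33)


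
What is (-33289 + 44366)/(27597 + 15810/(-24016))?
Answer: 133012616/331376871 ≈ 0.40139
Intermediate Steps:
(-33289 + 44366)/(27597 + 15810/(-24016)) = 11077/(27597 + 15810*(-1/24016)) = 11077/(27597 - 7905/12008) = 11077/(331376871/12008) = 11077*(12008/331376871) = 133012616/331376871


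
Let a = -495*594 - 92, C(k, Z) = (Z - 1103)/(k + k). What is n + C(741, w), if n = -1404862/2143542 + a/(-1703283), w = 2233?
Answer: 2213154509614/7910627071503 ≈ 0.27977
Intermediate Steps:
C(k, Z) = (-1103 + Z)/(2*k) (C(k, Z) = (-1103 + Z)/((2*k)) = (-1103 + Z)*(1/(2*k)) = (-1103 + Z)/(2*k))
a = -294122 (a = -294030 - 92 = -294122)
n = -97911927879/202836591577 (n = -1404862/2143542 - 294122/(-1703283) = -1404862*1/2143542 - 294122*(-1/1703283) = -702431/1071771 + 294122/1703283 = -97911927879/202836591577 ≈ -0.48271)
n + C(741, w) = -97911927879/202836591577 + (½)*(-1103 + 2233)/741 = -97911927879/202836591577 + (½)*(1/741)*1130 = -97911927879/202836591577 + 565/741 = 2213154509614/7910627071503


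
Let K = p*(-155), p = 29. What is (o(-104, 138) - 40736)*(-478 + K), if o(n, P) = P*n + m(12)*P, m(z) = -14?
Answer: 283560460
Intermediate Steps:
o(n, P) = -14*P + P*n (o(n, P) = P*n - 14*P = -14*P + P*n)
K = -4495 (K = 29*(-155) = -4495)
(o(-104, 138) - 40736)*(-478 + K) = (138*(-14 - 104) - 40736)*(-478 - 4495) = (138*(-118) - 40736)*(-4973) = (-16284 - 40736)*(-4973) = -57020*(-4973) = 283560460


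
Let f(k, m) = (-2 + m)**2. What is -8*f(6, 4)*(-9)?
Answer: 288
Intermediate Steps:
-8*f(6, 4)*(-9) = -8*(-2 + 4)**2*(-9) = -8*2**2*(-9) = -8*4*(-9) = -32*(-9) = 288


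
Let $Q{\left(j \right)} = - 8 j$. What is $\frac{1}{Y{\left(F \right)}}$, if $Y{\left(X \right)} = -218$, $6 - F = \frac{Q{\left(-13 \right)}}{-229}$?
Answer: $- \frac{1}{218} \approx -0.0045872$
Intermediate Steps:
$F = \frac{1478}{229}$ ($F = 6 - \frac{\left(-8\right) \left(-13\right)}{-229} = 6 - 104 \left(- \frac{1}{229}\right) = 6 - - \frac{104}{229} = 6 + \frac{104}{229} = \frac{1478}{229} \approx 6.4541$)
$\frac{1}{Y{\left(F \right)}} = \frac{1}{-218} = - \frac{1}{218}$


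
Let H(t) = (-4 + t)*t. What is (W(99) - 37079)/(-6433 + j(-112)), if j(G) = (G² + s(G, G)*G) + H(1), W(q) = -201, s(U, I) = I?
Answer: -9320/4663 ≈ -1.9987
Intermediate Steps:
H(t) = t*(-4 + t)
j(G) = -3 + 2*G² (j(G) = (G² + G*G) + 1*(-4 + 1) = (G² + G²) + 1*(-3) = 2*G² - 3 = -3 + 2*G²)
(W(99) - 37079)/(-6433 + j(-112)) = (-201 - 37079)/(-6433 + (-3 + 2*(-112)²)) = -37280/(-6433 + (-3 + 2*12544)) = -37280/(-6433 + (-3 + 25088)) = -37280/(-6433 + 25085) = -37280/18652 = -37280*1/18652 = -9320/4663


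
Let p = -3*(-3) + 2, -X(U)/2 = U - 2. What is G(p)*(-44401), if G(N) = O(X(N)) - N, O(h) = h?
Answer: 1287629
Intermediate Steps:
X(U) = 4 - 2*U (X(U) = -2*(U - 2) = -2*(-2 + U) = 4 - 2*U)
p = 11 (p = 9 + 2 = 11)
G(N) = 4 - 3*N (G(N) = (4 - 2*N) - N = 4 - 3*N)
G(p)*(-44401) = (4 - 3*11)*(-44401) = (4 - 33)*(-44401) = -29*(-44401) = 1287629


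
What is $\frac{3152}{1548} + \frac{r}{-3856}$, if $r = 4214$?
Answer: $\frac{703855}{746136} \approx 0.94333$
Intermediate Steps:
$\frac{3152}{1548} + \frac{r}{-3856} = \frac{3152}{1548} + \frac{4214}{-3856} = 3152 \cdot \frac{1}{1548} + 4214 \left(- \frac{1}{3856}\right) = \frac{788}{387} - \frac{2107}{1928} = \frac{703855}{746136}$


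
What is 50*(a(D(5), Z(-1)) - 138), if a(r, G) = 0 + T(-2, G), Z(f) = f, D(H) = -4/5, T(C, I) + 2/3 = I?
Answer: -20950/3 ≈ -6983.3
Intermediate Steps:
T(C, I) = -⅔ + I
D(H) = -⅘ (D(H) = -4*⅕ = -⅘)
a(r, G) = -⅔ + G (a(r, G) = 0 + (-⅔ + G) = -⅔ + G)
50*(a(D(5), Z(-1)) - 138) = 50*((-⅔ - 1) - 138) = 50*(-5/3 - 138) = 50*(-419/3) = -20950/3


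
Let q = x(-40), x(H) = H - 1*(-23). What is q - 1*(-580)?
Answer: 563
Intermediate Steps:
x(H) = 23 + H (x(H) = H + 23 = 23 + H)
q = -17 (q = 23 - 40 = -17)
q - 1*(-580) = -17 - 1*(-580) = -17 + 580 = 563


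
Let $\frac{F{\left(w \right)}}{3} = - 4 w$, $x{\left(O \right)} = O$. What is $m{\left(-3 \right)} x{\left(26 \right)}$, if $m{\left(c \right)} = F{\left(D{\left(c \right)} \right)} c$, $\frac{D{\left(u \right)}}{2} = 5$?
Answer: $9360$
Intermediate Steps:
$D{\left(u \right)} = 10$ ($D{\left(u \right)} = 2 \cdot 5 = 10$)
$F{\left(w \right)} = - 12 w$ ($F{\left(w \right)} = 3 \left(- 4 w\right) = - 12 w$)
$m{\left(c \right)} = - 120 c$ ($m{\left(c \right)} = \left(-12\right) 10 c = - 120 c$)
$m{\left(-3 \right)} x{\left(26 \right)} = \left(-120\right) \left(-3\right) 26 = 360 \cdot 26 = 9360$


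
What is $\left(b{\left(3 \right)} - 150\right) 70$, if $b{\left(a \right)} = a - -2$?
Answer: $-10150$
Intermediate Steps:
$b{\left(a \right)} = 2 + a$ ($b{\left(a \right)} = a + 2 = 2 + a$)
$\left(b{\left(3 \right)} - 150\right) 70 = \left(\left(2 + 3\right) - 150\right) 70 = \left(5 - 150\right) 70 = \left(-145\right) 70 = -10150$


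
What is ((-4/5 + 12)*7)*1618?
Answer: 634256/5 ≈ 1.2685e+5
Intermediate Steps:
((-4/5 + 12)*7)*1618 = ((56/5)*7)*1618 = (392/5)*1618 = 634256/5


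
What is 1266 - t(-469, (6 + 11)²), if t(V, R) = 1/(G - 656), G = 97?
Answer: 707695/559 ≈ 1266.0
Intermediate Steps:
t(V, R) = -1/559 (t(V, R) = 1/(97 - 656) = 1/(-559) = -1/559)
1266 - t(-469, (6 + 11)²) = 1266 - 1*(-1/559) = 1266 + 1/559 = 707695/559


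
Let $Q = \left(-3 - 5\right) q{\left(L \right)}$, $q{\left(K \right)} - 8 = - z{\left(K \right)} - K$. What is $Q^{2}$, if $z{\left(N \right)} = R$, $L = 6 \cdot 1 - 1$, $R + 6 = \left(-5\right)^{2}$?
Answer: $16384$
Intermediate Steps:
$R = 19$ ($R = -6 + \left(-5\right)^{2} = -6 + 25 = 19$)
$L = 5$ ($L = 6 - 1 = 5$)
$z{\left(N \right)} = 19$
$q{\left(K \right)} = -11 - K$ ($q{\left(K \right)} = 8 - \left(19 + K\right) = -11 - K$)
$Q = 128$ ($Q = \left(-3 - 5\right) \left(-11 - 5\right) = \left(-8\right) \left(-16\right) = 128$)
$Q^{2} = 128^{2} = 16384$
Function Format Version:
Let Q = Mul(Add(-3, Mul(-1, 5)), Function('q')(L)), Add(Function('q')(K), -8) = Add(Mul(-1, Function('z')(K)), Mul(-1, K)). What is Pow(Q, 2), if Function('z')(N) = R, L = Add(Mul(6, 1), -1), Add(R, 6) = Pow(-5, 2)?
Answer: 16384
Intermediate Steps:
R = 19 (R = Add(-6, Pow(-5, 2)) = Add(-6, 25) = 19)
L = 5 (L = Add(6, -1) = 5)
Function('z')(N) = 19
Function('q')(K) = Add(-11, Mul(-1, K)) (Function('q')(K) = Add(8, Add(Mul(-1, 19), Mul(-1, K))) = Add(8, Add(-19, Mul(-1, K))) = Add(-11, Mul(-1, K)))
Q = 128 (Q = Mul(Add(-3, Mul(-1, 5)), Add(-11, Mul(-1, 5))) = Mul(Add(-3, -5), Add(-11, -5)) = Mul(-8, -16) = 128)
Pow(Q, 2) = Pow(128, 2) = 16384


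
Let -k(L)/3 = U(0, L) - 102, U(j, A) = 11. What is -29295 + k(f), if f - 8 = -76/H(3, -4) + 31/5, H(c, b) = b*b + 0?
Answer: -29022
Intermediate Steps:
H(c, b) = b² (H(c, b) = b² + 0 = b²)
f = 189/20 (f = 8 + (-76/((-4)²) + 31/5) = 8 + (-76/16 + 31*(⅕)) = 8 + (-76*1/16 + 31/5) = 8 + (-19/4 + 31/5) = 8 + 29/20 = 189/20 ≈ 9.4500)
k(L) = 273 (k(L) = -3*(11 - 102) = -3*(-91) = 273)
-29295 + k(f) = -29295 + 273 = -29022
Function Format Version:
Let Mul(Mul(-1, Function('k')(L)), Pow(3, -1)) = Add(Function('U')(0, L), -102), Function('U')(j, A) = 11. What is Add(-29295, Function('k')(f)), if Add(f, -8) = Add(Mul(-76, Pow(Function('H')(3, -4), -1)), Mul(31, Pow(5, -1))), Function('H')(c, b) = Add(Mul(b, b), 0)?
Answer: -29022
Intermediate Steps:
Function('H')(c, b) = Pow(b, 2) (Function('H')(c, b) = Add(Pow(b, 2), 0) = Pow(b, 2))
f = Rational(189, 20) (f = Add(8, Add(Mul(-76, Pow(Pow(-4, 2), -1)), Mul(31, Pow(5, -1)))) = Add(8, Add(Mul(-76, Pow(16, -1)), Mul(31, Rational(1, 5)))) = Add(8, Add(Mul(-76, Rational(1, 16)), Rational(31, 5))) = Add(8, Add(Rational(-19, 4), Rational(31, 5))) = Add(8, Rational(29, 20)) = Rational(189, 20) ≈ 9.4500)
Function('k')(L) = 273 (Function('k')(L) = Mul(-3, Add(11, -102)) = Mul(-3, -91) = 273)
Add(-29295, Function('k')(f)) = Add(-29295, 273) = -29022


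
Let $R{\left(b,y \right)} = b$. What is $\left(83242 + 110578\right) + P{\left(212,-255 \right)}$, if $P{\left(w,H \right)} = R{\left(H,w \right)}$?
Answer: $193565$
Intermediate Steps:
$P{\left(w,H \right)} = H$
$\left(83242 + 110578\right) + P{\left(212,-255 \right)} = \left(83242 + 110578\right) - 255 = 193820 - 255 = 193565$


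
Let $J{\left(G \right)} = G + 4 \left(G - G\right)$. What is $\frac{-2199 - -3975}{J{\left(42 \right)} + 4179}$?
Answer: $\frac{592}{1407} \approx 0.42075$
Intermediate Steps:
$J{\left(G \right)} = G$ ($J{\left(G \right)} = G + 4 \cdot 0 = G + 0 = G$)
$\frac{-2199 - -3975}{J{\left(42 \right)} + 4179} = \frac{-2199 - -3975}{42 + 4179} = \frac{-2199 + 3975}{4221} = 1776 \cdot \frac{1}{4221} = \frac{592}{1407}$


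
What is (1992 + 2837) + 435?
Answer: 5264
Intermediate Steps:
(1992 + 2837) + 435 = 4829 + 435 = 5264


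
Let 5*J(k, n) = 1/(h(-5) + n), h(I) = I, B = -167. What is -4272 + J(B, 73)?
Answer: -1452479/340 ≈ -4272.0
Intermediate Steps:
J(k, n) = 1/(5*(-5 + n))
-4272 + J(B, 73) = -4272 + 1/(5*(-5 + 73)) = -4272 + (⅕)/68 = -4272 + (⅕)*(1/68) = -4272 + 1/340 = -1452479/340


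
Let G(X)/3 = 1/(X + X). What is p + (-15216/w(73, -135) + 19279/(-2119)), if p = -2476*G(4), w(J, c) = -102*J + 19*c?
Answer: -1018323937/1087862 ≈ -936.08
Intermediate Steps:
G(X) = 3/(2*X) (G(X) = 3/(X + X) = 3/((2*X)) = 3*(1/(2*X)) = 3/(2*X))
p = -1857/2 (p = -3714/4 = -2476*3/8 = -1857/2 ≈ -928.50)
p + (-15216/w(73, -135) + 19279/(-2119)) = -1857/2 + (-15216/(-102*73 + 19*(-135)) + 19279/(-2119)) = -1857/2 + (-15216/(-7446 - 2565) + 19279*(-1/2119)) = -1857/2 + (-15216/(-10011) - 1483/163) = -1857/2 + (-15216*(-1/10011) - 1483/163) = -1857/2 + (5072/3337 - 1483/163) = -1857/2 - 4122035/543931 = -1018323937/1087862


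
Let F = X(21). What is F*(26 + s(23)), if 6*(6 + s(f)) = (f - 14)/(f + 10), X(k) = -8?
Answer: -1764/11 ≈ -160.36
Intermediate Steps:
F = -8
s(f) = -6 + (-14 + f)/(6*(10 + f)) (s(f) = -6 + ((f - 14)/(f + 10))/6 = -6 + ((-14 + f)/(10 + f))/6 = -6 + (-14 + f)/(6*(10 + f)))
F*(26 + s(23)) = -8*(26 + (-374 - 35*23)/(6*(10 + 23))) = -8*(26 + (⅙)*(-374 - 805)/33) = -8*(26 + (⅙)*(1/33)*(-1179)) = -8*(26 - 131/22) = -8*441/22 = -1764/11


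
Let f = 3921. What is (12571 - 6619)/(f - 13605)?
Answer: -496/807 ≈ -0.61462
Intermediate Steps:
(12571 - 6619)/(f - 13605) = (12571 - 6619)/(3921 - 13605) = 5952/(-9684) = 5952*(-1/9684) = -496/807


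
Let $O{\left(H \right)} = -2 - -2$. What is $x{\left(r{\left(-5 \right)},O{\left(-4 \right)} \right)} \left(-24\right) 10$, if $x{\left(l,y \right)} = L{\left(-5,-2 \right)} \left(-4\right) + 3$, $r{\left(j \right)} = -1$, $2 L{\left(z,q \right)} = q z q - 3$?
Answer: $-11760$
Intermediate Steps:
$L{\left(z,q \right)} = - \frac{3}{2} + \frac{z q^{2}}{2}$ ($L{\left(z,q \right)} = \frac{q z q - 3}{2} = \frac{z q^{2} - 3}{2} = \frac{-3 + z q^{2}}{2} = - \frac{3}{2} + \frac{z q^{2}}{2}$)
$O{\left(H \right)} = 0$ ($O{\left(H \right)} = -2 + 2 = 0$)
$x{\left(l,y \right)} = 49$ ($x{\left(l,y \right)} = \left(- \frac{3}{2} + \frac{1}{2} \left(-5\right) \left(-2\right)^{2}\right) \left(-4\right) + 3 = \left(- \frac{3}{2} + \frac{1}{2} \left(-5\right) 4\right) \left(-4\right) + 3 = \left(- \frac{3}{2} - 10\right) \left(-4\right) + 3 = \left(- \frac{23}{2}\right) \left(-4\right) + 3 = 46 + 3 = 49$)
$x{\left(r{\left(-5 \right)},O{\left(-4 \right)} \right)} \left(-24\right) 10 = 49 \left(-24\right) 10 = \left(-1176\right) 10 = -11760$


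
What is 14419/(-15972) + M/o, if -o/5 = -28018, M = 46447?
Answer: -639053113/1118758740 ≈ -0.57122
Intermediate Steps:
o = 140090 (o = -5*(-28018) = 140090)
14419/(-15972) + M/o = 14419/(-15972) + 46447/140090 = 14419*(-1/15972) + 46447*(1/140090) = -14419/15972 + 46447/140090 = -639053113/1118758740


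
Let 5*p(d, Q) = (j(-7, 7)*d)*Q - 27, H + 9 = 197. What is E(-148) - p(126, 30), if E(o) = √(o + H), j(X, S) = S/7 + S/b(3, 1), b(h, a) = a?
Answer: -30213/5 + 2*√10 ≈ -6036.3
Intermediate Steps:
H = 188 (H = -9 + 197 = 188)
j(X, S) = 8*S/7 (j(X, S) = S/7 + S/1 = S*(⅐) + S*1 = S/7 + S = 8*S/7)
E(o) = √(188 + o) (E(o) = √(o + 188) = √(188 + o))
p(d, Q) = -27/5 + 8*Q*d/5 (p(d, Q) = ((((8/7)*7)*d)*Q - 27)/5 = ((8*d)*Q - 27)/5 = (8*Q*d - 27)/5 = (-27 + 8*Q*d)/5 = -27/5 + 8*Q*d/5)
E(-148) - p(126, 30) = √(188 - 148) - (-27/5 + (8/5)*30*126) = √40 - (-27/5 + 6048) = 2*√10 - 1*30213/5 = 2*√10 - 30213/5 = -30213/5 + 2*√10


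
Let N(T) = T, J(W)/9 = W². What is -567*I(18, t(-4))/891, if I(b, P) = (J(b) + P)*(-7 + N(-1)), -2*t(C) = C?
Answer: 163408/11 ≈ 14855.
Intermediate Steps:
J(W) = 9*W²
t(C) = -C/2
I(b, P) = -72*b² - 8*P (I(b, P) = (9*b² + P)*(-7 - 1) = (P + 9*b²)*(-8) = -72*b² - 8*P)
-567*I(18, t(-4))/891 = -567/(891/(-72*18² - (-4)*(-4))) = -567/(891/(-72*324 - 8*2)) = -567/(891/(-23328 - 16)) = -567/(891/(-23344)) = -567/(891*(-1/23344)) = -567/(-891/23344) = -567*(-23344/891) = 163408/11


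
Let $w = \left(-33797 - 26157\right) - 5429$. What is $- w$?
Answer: $65383$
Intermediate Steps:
$w = -65383$ ($w = -59954 - 5429 = -65383$)
$- w = \left(-1\right) \left(-65383\right) = 65383$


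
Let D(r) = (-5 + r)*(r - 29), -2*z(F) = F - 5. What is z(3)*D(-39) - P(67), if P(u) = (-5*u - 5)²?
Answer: -112608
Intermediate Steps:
z(F) = 5/2 - F/2 (z(F) = -(F - 5)/2 = -(-5 + F)/2 = 5/2 - F/2)
P(u) = (-5 - 5*u)²
D(r) = (-29 + r)*(-5 + r) (D(r) = (-5 + r)*(-29 + r) = (-29 + r)*(-5 + r))
z(3)*D(-39) - P(67) = (5/2 - ½*3)*(145 + (-39)² - 34*(-39)) - 25*(1 + 67)² = (5/2 - 3/2)*(145 + 1521 + 1326) - 25*68² = 1*2992 - 25*4624 = 2992 - 1*115600 = 2992 - 115600 = -112608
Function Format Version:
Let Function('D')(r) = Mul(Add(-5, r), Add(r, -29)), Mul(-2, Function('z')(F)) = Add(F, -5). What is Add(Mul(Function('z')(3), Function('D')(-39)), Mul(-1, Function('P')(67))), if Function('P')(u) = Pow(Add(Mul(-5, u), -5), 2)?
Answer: -112608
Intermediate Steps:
Function('z')(F) = Add(Rational(5, 2), Mul(Rational(-1, 2), F)) (Function('z')(F) = Mul(Rational(-1, 2), Add(F, -5)) = Mul(Rational(-1, 2), Add(-5, F)) = Add(Rational(5, 2), Mul(Rational(-1, 2), F)))
Function('P')(u) = Pow(Add(-5, Mul(-5, u)), 2)
Function('D')(r) = Mul(Add(-29, r), Add(-5, r)) (Function('D')(r) = Mul(Add(-5, r), Add(-29, r)) = Mul(Add(-29, r), Add(-5, r)))
Add(Mul(Function('z')(3), Function('D')(-39)), Mul(-1, Function('P')(67))) = Add(Mul(Add(Rational(5, 2), Mul(Rational(-1, 2), 3)), Add(145, Pow(-39, 2), Mul(-34, -39))), Mul(-1, Mul(25, Pow(Add(1, 67), 2)))) = Add(Mul(Add(Rational(5, 2), Rational(-3, 2)), Add(145, 1521, 1326)), Mul(-1, Mul(25, Pow(68, 2)))) = Add(Mul(1, 2992), Mul(-1, Mul(25, 4624))) = Add(2992, Mul(-1, 115600)) = Add(2992, -115600) = -112608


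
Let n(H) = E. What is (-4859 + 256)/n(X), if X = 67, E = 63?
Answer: -4603/63 ≈ -73.063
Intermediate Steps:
n(H) = 63
(-4859 + 256)/n(X) = (-4859 + 256)/63 = -4603*1/63 = -4603/63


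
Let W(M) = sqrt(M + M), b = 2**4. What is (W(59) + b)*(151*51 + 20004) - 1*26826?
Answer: 416454 + 27705*sqrt(118) ≈ 7.1741e+5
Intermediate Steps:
b = 16
W(M) = sqrt(2)*sqrt(M) (W(M) = sqrt(2*M) = sqrt(2)*sqrt(M))
(W(59) + b)*(151*51 + 20004) - 1*26826 = (sqrt(2)*sqrt(59) + 16)*(151*51 + 20004) - 1*26826 = (sqrt(118) + 16)*(7701 + 20004) - 26826 = (16 + sqrt(118))*27705 - 26826 = (443280 + 27705*sqrt(118)) - 26826 = 416454 + 27705*sqrt(118)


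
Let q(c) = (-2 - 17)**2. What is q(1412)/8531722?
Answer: 19/449038 ≈ 4.2313e-5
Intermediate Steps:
q(c) = 361 (q(c) = (-19)**2 = 361)
q(1412)/8531722 = 361/8531722 = 361*(1/8531722) = 19/449038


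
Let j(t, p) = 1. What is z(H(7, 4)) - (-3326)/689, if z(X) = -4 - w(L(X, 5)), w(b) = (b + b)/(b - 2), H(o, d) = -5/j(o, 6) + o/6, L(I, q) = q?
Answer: -5180/2067 ≈ -2.5060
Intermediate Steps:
H(o, d) = -5 + o/6 (H(o, d) = -5/1 + o/6 = -5*1 + o*(⅙) = -5 + o/6)
w(b) = 2*b/(-2 + b) (w(b) = (2*b)/(-2 + b) = 2*b/(-2 + b))
z(X) = -22/3 (z(X) = -4 - 2*5/(-2 + 5) = -4 - 2*5/3 = -4 - 1*10/3 = -4 - 10/3 = -22/3)
z(H(7, 4)) - (-3326)/689 = -22/3 - (-3326)/689 = -22/3 - 1*(-3326/689) = -22/3 + 3326/689 = -5180/2067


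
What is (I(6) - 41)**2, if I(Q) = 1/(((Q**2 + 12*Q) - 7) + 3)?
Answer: 18173169/10816 ≈ 1680.2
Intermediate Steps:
I(Q) = 1/(-4 + Q**2 + 12*Q) (I(Q) = 1/((-7 + Q**2 + 12*Q) + 3) = 1/(-4 + Q**2 + 12*Q))
(I(6) - 41)**2 = (1/(-4 + 6**2 + 12*6) - 41)**2 = (1/(-4 + 36 + 72) - 41)**2 = (1/104 - 41)**2 = (-4263/104)**2 = 18173169/10816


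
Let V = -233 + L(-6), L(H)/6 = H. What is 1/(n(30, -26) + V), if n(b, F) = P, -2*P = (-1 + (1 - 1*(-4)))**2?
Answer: -1/277 ≈ -0.0036101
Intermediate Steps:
L(H) = 6*H
P = -8 (P = -(-1 + (1 - 1*(-4)))**2/2 = -(-1 + (1 + 4))**2/2 = -(-1 + 5)**2/2 = -1/2*4**2 = -1/2*16 = -8)
n(b, F) = -8
V = -269 (V = -233 + 6*(-6) = -233 - 36 = -269)
1/(n(30, -26) + V) = 1/(-8 - 269) = 1/(-277) = -1/277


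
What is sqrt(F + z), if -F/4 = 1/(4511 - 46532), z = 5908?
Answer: 2*sqrt(289781569042)/14007 ≈ 76.864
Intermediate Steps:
F = 4/42021 (F = -4/(4511 - 46532) = -4/(-42021) = -4*(-1/42021) = 4/42021 ≈ 9.5190e-5)
sqrt(F + z) = sqrt(4/42021 + 5908) = sqrt(248260072/42021) = 2*sqrt(289781569042)/14007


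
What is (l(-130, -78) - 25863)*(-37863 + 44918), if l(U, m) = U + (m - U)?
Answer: -183013755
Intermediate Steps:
l(U, m) = m
(l(-130, -78) - 25863)*(-37863 + 44918) = (-78 - 25863)*(-37863 + 44918) = -25941*7055 = -183013755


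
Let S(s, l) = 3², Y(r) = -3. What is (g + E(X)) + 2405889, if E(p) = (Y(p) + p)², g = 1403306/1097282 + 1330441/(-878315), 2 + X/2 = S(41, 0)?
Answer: 1159407070649563164/481879619915 ≈ 2.4060e+6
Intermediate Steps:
S(s, l) = 9
X = 14 (X = -4 + 2*9 = -4 + 18 = 14)
g = -113662125986/481879619915 (g = 1403306*(1/1097282) + 1330441*(-1/878315) = 701653/548641 - 1330441/878315 = -113662125986/481879619915 ≈ -0.23587)
E(p) = (-3 + p)²
(g + E(X)) + 2405889 = (-113662125986/481879619915 + (-3 + 14)²) + 2405889 = (-113662125986/481879619915 + 11²) + 2405889 = (-113662125986/481879619915 + 121) + 2405889 = 58193771883729/481879619915 + 2405889 = 1159407070649563164/481879619915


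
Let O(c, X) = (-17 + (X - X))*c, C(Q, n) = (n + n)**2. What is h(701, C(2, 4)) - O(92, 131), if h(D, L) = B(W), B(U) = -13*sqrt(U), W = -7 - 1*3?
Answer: 1564 - 13*I*sqrt(10) ≈ 1564.0 - 41.11*I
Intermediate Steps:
C(Q, n) = 4*n**2 (C(Q, n) = (2*n)**2 = 4*n**2)
W = -10 (W = -7 - 3 = -10)
h(D, L) = -13*I*sqrt(10)
O(c, X) = -17*c (O(c, X) = (-17 + 0)*c = -17*c)
h(701, C(2, 4)) - O(92, 131) = -13*I*sqrt(10) - (-17)*92 = -13*I*sqrt(10) - 1*(-1564) = -13*I*sqrt(10) + 1564 = 1564 - 13*I*sqrt(10)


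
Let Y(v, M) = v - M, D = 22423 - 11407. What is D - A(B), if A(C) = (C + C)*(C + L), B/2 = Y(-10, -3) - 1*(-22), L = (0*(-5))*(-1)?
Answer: 9216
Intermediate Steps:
D = 11016
L = 0 (L = 0*(-1) = 0)
B = 30 (B = 2*((-10 - 1*(-3)) - 1*(-22)) = 2*((-10 + 3) + 22) = 2*(-7 + 22) = 2*15 = 30)
A(C) = 2*C² (A(C) = (C + C)*(C + 0) = (2*C)*C = 2*C²)
D - A(B) = 11016 - 2*30² = 11016 - 2*900 = 11016 - 1*1800 = 11016 - 1800 = 9216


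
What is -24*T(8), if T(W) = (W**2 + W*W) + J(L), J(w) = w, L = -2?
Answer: -3024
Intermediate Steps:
T(W) = -2 + 2*W**2 (T(W) = (W**2 + W*W) - 2 = (W**2 + W**2) - 2 = 2*W**2 - 2 = -2 + 2*W**2)
-24*T(8) = -24*(-2 + 2*8**2) = -24*(-2 + 2*64) = -24*(-2 + 128) = -24*126 = -3024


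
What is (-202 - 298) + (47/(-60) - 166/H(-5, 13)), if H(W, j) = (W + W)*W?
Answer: -151231/300 ≈ -504.10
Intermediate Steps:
H(W, j) = 2*W**2 (H(W, j) = (2*W)*W = 2*W**2)
(-202 - 298) + (47/(-60) - 166/H(-5, 13)) = (-202 - 298) + (47/(-60) - 166/(2*(-5)**2)) = -500 + (47*(-1/60) - 166/(2*25)) = -500 + (-47/60 - 166/50) = -500 + (-47/60 - 166*1/50) = -500 + (-47/60 - 83/25) = -500 - 1231/300 = -151231/300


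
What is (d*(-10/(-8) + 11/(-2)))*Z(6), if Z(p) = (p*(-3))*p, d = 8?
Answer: 3672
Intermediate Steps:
Z(p) = -3*p² (Z(p) = (-3*p)*p = -3*p²)
(d*(-10/(-8) + 11/(-2)))*Z(6) = (8*(-10/(-8) + 11/(-2)))*(-3*6²) = (8*(-10*(-⅛) + 11*(-½)))*(-3*36) = (8*(5/4 - 11/2))*(-108) = (8*(-17/4))*(-108) = -34*(-108) = 3672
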